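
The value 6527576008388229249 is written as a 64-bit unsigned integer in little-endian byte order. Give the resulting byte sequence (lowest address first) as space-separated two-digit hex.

6527576008388229249 in hexadecimal, padded to 64 bits, is 0x5A969BCB8857B881.
Split into bytes (most-significant first): 5A 96 9B CB 88 57 B8 81.
In little-endian order the low byte comes first in memory.
So at ascending addresses the bytes are 81 B8 57 88 CB 9B 96 5A.

81 B8 57 88 CB 9B 96 5A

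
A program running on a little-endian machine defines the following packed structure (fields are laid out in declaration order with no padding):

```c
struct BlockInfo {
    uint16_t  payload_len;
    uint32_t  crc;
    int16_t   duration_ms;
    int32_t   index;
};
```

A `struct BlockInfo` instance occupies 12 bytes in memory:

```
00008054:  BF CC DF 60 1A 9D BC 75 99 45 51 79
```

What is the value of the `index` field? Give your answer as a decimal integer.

`index` follows `payload_len` (2 B), `crc` (4 B), `duration_ms` (2 B), so it starts at offset 2 + 4 + 2 = 8 and occupies 4 bytes.
Bytes at offsets 8..11: 99 45 51 79.
In little-endian order the low byte comes first in memory.
Reassemble most-significant byte first: 79 51 45 99 → 0x79514599.
0x79514599 = 2035369369.

2035369369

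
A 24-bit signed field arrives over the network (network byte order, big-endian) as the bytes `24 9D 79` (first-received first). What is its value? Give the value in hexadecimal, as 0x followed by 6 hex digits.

0x249D79

In big-endian order the high byte comes first in memory.
The bytes are already most-significant first: 0x249D79.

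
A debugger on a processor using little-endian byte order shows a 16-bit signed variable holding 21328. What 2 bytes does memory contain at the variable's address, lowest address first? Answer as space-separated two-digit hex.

21328 in hexadecimal, padded to 16 bits, is 0x5350.
Split into bytes (most-significant first): 53 50.
Little-endian stores the least-significant byte at the lowest address.
So at ascending addresses the bytes are 50 53.

50 53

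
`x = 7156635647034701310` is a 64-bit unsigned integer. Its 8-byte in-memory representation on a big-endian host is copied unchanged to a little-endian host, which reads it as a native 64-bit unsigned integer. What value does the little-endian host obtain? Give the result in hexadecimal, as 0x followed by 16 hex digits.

7156635647034701310 in 64-bit hexadecimal is 0x63517A341866B5FE.
Stored big-endian, the bytes at ascending addresses are 63 51 7A 34 18 66 B5 FE.
Read back as little-endian, the first byte is least significant, giving 0xFEB56618347A5163.

0xFEB56618347A5163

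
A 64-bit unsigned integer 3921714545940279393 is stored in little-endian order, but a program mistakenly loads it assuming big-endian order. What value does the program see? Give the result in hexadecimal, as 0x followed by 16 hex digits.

0x61B040F599BA6C36

3921714545940279393 in 64-bit hexadecimal is 0x366CBA99F540B061.
Stored little-endian, the bytes at ascending addresses are 61 B0 40 F5 99 BA 6C 36.
Read back as big-endian, the last byte is least significant, giving 0x61B040F599BA6C36.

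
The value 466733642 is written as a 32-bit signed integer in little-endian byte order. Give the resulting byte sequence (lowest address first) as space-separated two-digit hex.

4A CA D1 1B

466733642 in hexadecimal, padded to 32 bits, is 0x1BD1CA4A.
Split into bytes (most-significant first): 1B D1 CA 4A.
Little-endian: lowest address holds the least-significant byte.
So at ascending addresses the bytes are 4A CA D1 1B.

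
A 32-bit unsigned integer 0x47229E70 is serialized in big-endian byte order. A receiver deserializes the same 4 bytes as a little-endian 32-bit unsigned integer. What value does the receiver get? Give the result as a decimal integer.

Stored big-endian, the bytes at ascending addresses are 47 22 9E 70.
Read back as little-endian, the first byte is least significant, giving 0x709E2247.
0x709E2247 = 1889411655.

1889411655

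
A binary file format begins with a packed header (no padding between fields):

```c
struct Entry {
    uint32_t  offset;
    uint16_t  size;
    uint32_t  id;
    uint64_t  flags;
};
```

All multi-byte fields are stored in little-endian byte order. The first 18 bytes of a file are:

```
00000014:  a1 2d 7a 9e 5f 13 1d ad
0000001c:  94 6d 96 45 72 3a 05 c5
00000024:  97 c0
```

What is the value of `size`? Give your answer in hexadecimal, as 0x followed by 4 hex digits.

0x135F

`size` follows `offset` (4 bytes), so it starts at byte offset 4 and occupies 2 bytes.
Bytes at offsets 4..5: 5F 13.
Little-endian: lowest address holds the least-significant byte.
Reassemble most-significant byte first: 13 5F → 0x135F.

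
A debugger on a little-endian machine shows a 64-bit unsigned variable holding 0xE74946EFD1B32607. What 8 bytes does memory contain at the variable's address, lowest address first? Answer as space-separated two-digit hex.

07 26 B3 D1 EF 46 49 E7

Split into bytes (most-significant first): E7 49 46 EF D1 B3 26 07.
In little-endian order the low byte comes first in memory.
So at ascending addresses the bytes are 07 26 B3 D1 EF 46 49 E7.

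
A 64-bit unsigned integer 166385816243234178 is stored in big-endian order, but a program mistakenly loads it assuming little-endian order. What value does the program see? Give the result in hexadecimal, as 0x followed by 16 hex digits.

0x8265D7B0041F4F02

166385816243234178 in 64-bit hexadecimal is 0x024F1F04B0D76582.
Stored big-endian, the bytes at ascending addresses are 02 4F 1F 04 B0 D7 65 82.
Read back as little-endian, the first byte is least significant, giving 0x8265D7B0041F4F02.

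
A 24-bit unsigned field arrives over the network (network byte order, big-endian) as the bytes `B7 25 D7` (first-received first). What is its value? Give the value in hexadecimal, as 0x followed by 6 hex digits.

In big-endian order the high byte comes first in memory.
The bytes are already most-significant first: 0xB725D7.

0xB725D7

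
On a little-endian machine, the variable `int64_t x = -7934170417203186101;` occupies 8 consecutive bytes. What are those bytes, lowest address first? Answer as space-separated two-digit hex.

4B F6 30 E7 0A 2A E4 91

Two's complement of -7934170417203186101 in 64 bits: 7934170417203186101 = 0x6E1BD5F518CF09B5; invert → 0x91E42A0AE730F64A; add 1 → 0x91E42A0AE730F64B.
Split into bytes (most-significant first): 91 E4 2A 0A E7 30 F6 4B.
In little-endian order the low byte comes first in memory.
So at ascending addresses the bytes are 4B F6 30 E7 0A 2A E4 91.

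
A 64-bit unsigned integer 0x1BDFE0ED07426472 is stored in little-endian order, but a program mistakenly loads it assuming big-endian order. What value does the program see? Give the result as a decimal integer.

Stored little-endian, the bytes at ascending addresses are 72 64 42 07 ED E0 DF 1B.
Read back as big-endian, the last byte is least significant, giving 0x72644207EDE0DF1B.
0x72644207EDE0DF1B = 8242785819817991963.

8242785819817991963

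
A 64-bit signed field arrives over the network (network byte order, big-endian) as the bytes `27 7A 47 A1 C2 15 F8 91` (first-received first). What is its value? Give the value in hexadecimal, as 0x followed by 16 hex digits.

In big-endian order the high byte comes first in memory.
The bytes are already most-significant first: 0x277A47A1C215F891.

0x277A47A1C215F891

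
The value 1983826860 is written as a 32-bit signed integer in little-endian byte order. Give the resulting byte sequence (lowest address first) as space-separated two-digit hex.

1983826860 in hexadecimal, padded to 32 bits, is 0x763ECBAC.
Split into bytes (most-significant first): 76 3E CB AC.
Little-endian: lowest address holds the least-significant byte.
So at ascending addresses the bytes are AC CB 3E 76.

AC CB 3E 76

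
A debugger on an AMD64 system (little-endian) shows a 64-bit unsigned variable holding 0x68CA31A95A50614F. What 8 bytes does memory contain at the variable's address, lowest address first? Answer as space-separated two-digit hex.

4F 61 50 5A A9 31 CA 68

Split into bytes (most-significant first): 68 CA 31 A9 5A 50 61 4F.
In little-endian order the low byte comes first in memory.
So at ascending addresses the bytes are 4F 61 50 5A A9 31 CA 68.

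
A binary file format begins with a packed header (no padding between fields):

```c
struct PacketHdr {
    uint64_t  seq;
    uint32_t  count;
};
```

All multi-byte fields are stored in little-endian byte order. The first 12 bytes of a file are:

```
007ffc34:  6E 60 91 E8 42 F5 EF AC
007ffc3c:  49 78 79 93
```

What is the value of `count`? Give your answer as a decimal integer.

2474211401

`count` follows `seq` (8 bytes), so it starts at byte offset 8 and occupies 4 bytes.
Bytes at offsets 8..11: 49 78 79 93.
Little-endian: lowest address holds the least-significant byte.
Reassemble most-significant byte first: 93 79 78 49 → 0x93797849.
0x93797849 = 2474211401.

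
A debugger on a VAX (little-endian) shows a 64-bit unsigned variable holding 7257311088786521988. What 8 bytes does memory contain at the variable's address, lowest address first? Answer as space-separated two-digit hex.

84 BF 9F FF FB 25 B7 64

7257311088786521988 in hexadecimal, padded to 64 bits, is 0x64B725FBFF9FBF84.
Split into bytes (most-significant first): 64 B7 25 FB FF 9F BF 84.
Little-endian stores the least-significant byte at the lowest address.
So at ascending addresses the bytes are 84 BF 9F FF FB 25 B7 64.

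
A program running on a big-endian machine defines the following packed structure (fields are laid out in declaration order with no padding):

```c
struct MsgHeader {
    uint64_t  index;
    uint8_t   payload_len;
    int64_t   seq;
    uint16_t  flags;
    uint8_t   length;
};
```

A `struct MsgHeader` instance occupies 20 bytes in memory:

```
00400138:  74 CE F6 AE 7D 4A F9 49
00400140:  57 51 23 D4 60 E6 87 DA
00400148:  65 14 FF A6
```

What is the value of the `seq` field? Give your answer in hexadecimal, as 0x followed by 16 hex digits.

0x5123D460E687DA65

`seq` follows `index` (8 B), `payload_len` (1 B), so it starts at offset 8 + 1 = 9 and occupies 8 bytes.
Bytes at offsets 9..16: 51 23 D4 60 E6 87 DA 65.
Big-endian: lowest address holds the most-significant byte.
The bytes are already most-significant first: 0x5123D460E687DA65.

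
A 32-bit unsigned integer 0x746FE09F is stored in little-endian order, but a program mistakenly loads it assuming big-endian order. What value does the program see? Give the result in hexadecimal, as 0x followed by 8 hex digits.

Stored little-endian, the bytes at ascending addresses are 9F E0 6F 74.
Read back as big-endian, the last byte is least significant, giving 0x9FE06F74.

0x9FE06F74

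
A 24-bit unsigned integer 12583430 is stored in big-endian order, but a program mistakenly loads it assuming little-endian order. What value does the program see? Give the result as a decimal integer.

12583430 in 24-bit hexadecimal is 0xC00206.
Stored big-endian, the bytes at ascending addresses are C0 02 06.
Read back as little-endian, the first byte is least significant, giving 0x0602C0.
0x0602C0 = 393920.

393920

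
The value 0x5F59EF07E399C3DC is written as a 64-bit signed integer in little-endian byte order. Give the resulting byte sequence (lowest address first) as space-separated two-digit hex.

DC C3 99 E3 07 EF 59 5F

Split into bytes (most-significant first): 5F 59 EF 07 E3 99 C3 DC.
Little-endian stores the least-significant byte at the lowest address.
So at ascending addresses the bytes are DC C3 99 E3 07 EF 59 5F.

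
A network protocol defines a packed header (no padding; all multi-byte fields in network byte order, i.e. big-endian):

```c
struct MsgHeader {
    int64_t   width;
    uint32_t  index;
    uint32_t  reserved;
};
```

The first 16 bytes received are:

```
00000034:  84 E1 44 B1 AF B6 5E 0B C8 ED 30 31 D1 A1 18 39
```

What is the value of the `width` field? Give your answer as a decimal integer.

`width` is the first field, at byte offset 0, occupying 8 bytes.
Bytes at offsets 0..7: 84 E1 44 B1 AF B6 5E 0B.
In big-endian order the high byte comes first in memory.
The bytes are already most-significant first: 0x84E144B1AFB65E0B.
Top bit is set, so as a signed 64-bit value this is 0x84E144B1AFB65E0B − 2^64 = -8871734260995301877.

-8871734260995301877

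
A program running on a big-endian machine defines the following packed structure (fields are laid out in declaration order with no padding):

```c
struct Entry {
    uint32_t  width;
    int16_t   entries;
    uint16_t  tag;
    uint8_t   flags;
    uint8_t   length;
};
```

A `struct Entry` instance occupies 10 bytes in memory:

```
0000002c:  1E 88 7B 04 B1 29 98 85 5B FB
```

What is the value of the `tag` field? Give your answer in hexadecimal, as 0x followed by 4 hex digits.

0x9885

`tag` follows `width` (4 B), `entries` (2 B), so it starts at offset 4 + 2 = 6 and occupies 2 bytes.
Bytes at offsets 6..7: 98 85.
Big-endian: lowest address holds the most-significant byte.
The bytes are already most-significant first: 0x9885.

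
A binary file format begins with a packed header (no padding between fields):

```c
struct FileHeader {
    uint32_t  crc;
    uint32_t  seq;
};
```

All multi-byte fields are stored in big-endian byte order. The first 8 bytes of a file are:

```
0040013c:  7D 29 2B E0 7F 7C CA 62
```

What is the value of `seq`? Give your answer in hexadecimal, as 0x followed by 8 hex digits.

`seq` follows `crc` (4 bytes), so it starts at byte offset 4 and occupies 4 bytes.
Bytes at offsets 4..7: 7F 7C CA 62.
Big-endian: lowest address holds the most-significant byte.
The bytes are already most-significant first: 0x7F7CCA62.

0x7F7CCA62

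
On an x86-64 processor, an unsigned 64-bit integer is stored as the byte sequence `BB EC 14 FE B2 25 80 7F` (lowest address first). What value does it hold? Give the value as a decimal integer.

9187384690533002427

Little-endian stores the least-significant byte at the lowest address.
Reassemble most-significant byte first: 7F 80 25 B2 FE 14 EC BB → 0x7F8025B2FE14ECBB.
0x7F8025B2FE14ECBB = 9187384690533002427.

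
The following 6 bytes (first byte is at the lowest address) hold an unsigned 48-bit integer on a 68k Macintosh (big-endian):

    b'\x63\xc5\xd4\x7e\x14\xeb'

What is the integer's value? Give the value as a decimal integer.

Big-endian: lowest address holds the most-significant byte.
The bytes are already most-significant first: 0x63C5D47E14EB.
0x63C5D47E14EB = 109701324739819.

109701324739819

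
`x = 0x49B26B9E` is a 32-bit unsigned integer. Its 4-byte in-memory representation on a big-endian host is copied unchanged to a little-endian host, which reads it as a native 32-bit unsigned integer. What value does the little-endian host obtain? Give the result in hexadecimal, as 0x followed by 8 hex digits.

Stored big-endian, the bytes at ascending addresses are 49 B2 6B 9E.
Read back as little-endian, the first byte is least significant, giving 0x9E6BB249.

0x9E6BB249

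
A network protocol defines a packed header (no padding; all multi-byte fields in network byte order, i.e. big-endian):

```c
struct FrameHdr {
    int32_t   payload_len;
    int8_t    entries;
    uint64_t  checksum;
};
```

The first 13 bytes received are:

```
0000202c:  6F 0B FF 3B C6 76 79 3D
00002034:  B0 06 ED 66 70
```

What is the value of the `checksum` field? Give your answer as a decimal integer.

`checksum` follows `payload_len` (4 B), `entries` (1 B), so it starts at offset 4 + 1 = 5 and occupies 8 bytes.
Bytes at offsets 5..12: 76 79 3D B0 06 ED 66 70.
Big-endian stores the most-significant byte at the lowest address.
The bytes are already most-significant first: 0x76793DB006ED6670.
0x76793DB006ED6670 = 8536922394897245808.

8536922394897245808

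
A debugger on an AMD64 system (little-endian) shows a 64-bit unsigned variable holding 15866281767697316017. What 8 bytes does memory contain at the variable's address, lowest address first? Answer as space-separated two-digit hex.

B1 F8 DA 5D 34 5B 30 DC

15866281767697316017 in hexadecimal, padded to 64 bits, is 0xDC305B345DDAF8B1.
Split into bytes (most-significant first): DC 30 5B 34 5D DA F8 B1.
Little-endian stores the least-significant byte at the lowest address.
So at ascending addresses the bytes are B1 F8 DA 5D 34 5B 30 DC.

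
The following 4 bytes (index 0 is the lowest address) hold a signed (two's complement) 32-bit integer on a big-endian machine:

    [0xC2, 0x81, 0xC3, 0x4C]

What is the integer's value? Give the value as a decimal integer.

Big-endian stores the most-significant byte at the lowest address.
The bytes are already most-significant first: 0xC281C34C.
Top bit is set, so as a signed 32-bit value this is 0xC281C34C − 2^32 = -1031683252.

-1031683252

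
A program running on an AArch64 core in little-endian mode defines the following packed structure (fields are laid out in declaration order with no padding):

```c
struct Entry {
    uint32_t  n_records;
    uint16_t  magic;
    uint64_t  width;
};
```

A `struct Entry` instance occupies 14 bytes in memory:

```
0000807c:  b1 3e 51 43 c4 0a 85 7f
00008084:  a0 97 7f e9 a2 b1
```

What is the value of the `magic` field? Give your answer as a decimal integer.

2756

`magic` follows `n_records` (4 bytes), so it starts at byte offset 4 and occupies 2 bytes.
Bytes at offsets 4..5: C4 0A.
Little-endian stores the least-significant byte at the lowest address.
Reassemble most-significant byte first: 0A C4 → 0x0AC4.
0x0AC4 = 2756.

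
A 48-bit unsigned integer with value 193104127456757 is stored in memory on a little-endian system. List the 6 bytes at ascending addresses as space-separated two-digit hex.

193104127456757 in hexadecimal, padded to 48 bits, is 0xAFA08EEBF5F5.
Split into bytes (most-significant first): AF A0 8E EB F5 F5.
Little-endian: lowest address holds the least-significant byte.
So at ascending addresses the bytes are F5 F5 EB 8E A0 AF.

F5 F5 EB 8E A0 AF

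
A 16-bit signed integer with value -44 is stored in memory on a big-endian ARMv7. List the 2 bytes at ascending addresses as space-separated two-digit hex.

Two's complement of -44 in 16 bits: 44 = 0x002C; invert → 0xFFD3; add 1 → 0xFFD4.
Split into bytes (most-significant first): FF D4.
In big-endian order the high byte comes first in memory.
So the memory order matches the most-significant-first order: FF D4.

FF D4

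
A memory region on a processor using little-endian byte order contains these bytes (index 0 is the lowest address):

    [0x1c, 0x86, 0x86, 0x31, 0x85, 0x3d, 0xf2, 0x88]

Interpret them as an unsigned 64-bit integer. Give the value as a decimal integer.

9868017375793022492

Little-endian stores the least-significant byte at the lowest address.
Reassemble most-significant byte first: 88 F2 3D 85 31 86 86 1C → 0x88F23D853186861C.
0x88F23D853186861C = 9868017375793022492.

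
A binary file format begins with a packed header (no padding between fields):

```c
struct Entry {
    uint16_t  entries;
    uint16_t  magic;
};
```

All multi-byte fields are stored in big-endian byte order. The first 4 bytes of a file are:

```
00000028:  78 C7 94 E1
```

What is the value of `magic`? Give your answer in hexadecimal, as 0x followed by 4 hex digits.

`magic` follows `entries` (2 bytes), so it starts at byte offset 2 and occupies 2 bytes.
Bytes at offsets 2..3: 94 E1.
Big-endian stores the most-significant byte at the lowest address.
The bytes are already most-significant first: 0x94E1.

0x94E1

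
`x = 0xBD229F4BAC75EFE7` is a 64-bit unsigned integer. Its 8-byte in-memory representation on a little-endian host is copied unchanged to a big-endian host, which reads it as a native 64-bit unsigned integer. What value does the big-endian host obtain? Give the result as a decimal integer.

16712706125058745021

Stored little-endian, the bytes at ascending addresses are E7 EF 75 AC 4B 9F 22 BD.
Read back as big-endian, the last byte is least significant, giving 0xE7EF75AC4B9F22BD.
0xE7EF75AC4B9F22BD = 16712706125058745021.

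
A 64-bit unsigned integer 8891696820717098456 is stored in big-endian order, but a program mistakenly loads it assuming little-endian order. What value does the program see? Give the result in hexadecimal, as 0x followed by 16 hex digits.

0xD81550F125A7657B

8891696820717098456 in 64-bit hexadecimal is 0x7B65A725F15015D8.
Stored big-endian, the bytes at ascending addresses are 7B 65 A7 25 F1 50 15 D8.
Read back as little-endian, the first byte is least significant, giving 0xD81550F125A7657B.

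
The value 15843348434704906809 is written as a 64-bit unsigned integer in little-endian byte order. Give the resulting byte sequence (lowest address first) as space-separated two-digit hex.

39 BA 53 AF 75 E1 DE DB

15843348434704906809 in hexadecimal, padded to 64 bits, is 0xDBDEE175AF53BA39.
Split into bytes (most-significant first): DB DE E1 75 AF 53 BA 39.
Little-endian: lowest address holds the least-significant byte.
So at ascending addresses the bytes are 39 BA 53 AF 75 E1 DE DB.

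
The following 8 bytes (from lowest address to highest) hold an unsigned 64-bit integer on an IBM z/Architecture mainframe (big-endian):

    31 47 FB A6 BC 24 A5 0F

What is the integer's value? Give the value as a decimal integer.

Big-endian: lowest address holds the most-significant byte.
The bytes are already most-significant first: 0x3147FBA6BC24A50F.
0x3147FBA6BC24A50F = 3551083524744586511.

3551083524744586511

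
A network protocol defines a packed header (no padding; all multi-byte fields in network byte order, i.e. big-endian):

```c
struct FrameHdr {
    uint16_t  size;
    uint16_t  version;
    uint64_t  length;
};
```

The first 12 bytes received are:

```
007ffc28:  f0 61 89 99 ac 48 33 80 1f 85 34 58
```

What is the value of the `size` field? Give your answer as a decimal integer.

`size` is the first field, at byte offset 0, occupying 2 bytes.
Bytes at offsets 0..1: F0 61.
Big-endian stores the most-significant byte at the lowest address.
The bytes are already most-significant first: 0xF061.
0xF061 = 61537.

61537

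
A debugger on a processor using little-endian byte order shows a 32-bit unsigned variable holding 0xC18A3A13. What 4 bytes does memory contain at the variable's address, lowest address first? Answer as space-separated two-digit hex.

13 3A 8A C1

Split into bytes (most-significant first): C1 8A 3A 13.
Little-endian: lowest address holds the least-significant byte.
So at ascending addresses the bytes are 13 3A 8A C1.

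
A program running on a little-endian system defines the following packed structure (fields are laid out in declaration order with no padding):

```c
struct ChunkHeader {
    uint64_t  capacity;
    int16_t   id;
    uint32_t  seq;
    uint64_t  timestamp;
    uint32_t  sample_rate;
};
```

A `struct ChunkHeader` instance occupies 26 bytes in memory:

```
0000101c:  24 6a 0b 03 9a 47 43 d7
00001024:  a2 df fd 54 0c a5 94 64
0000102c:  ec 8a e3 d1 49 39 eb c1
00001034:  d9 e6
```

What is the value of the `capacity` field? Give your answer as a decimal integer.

`capacity` is the first field, at byte offset 0, occupying 8 bytes.
Bytes at offsets 0..7: 24 6A 0B 03 9A 47 43 D7.
Little-endian: lowest address holds the least-significant byte.
Reassemble most-significant byte first: D7 43 47 9A 03 0B 6A 24 → 0xD743479A030B6A24.
0xD743479A030B6A24 = 15511320268395735588.

15511320268395735588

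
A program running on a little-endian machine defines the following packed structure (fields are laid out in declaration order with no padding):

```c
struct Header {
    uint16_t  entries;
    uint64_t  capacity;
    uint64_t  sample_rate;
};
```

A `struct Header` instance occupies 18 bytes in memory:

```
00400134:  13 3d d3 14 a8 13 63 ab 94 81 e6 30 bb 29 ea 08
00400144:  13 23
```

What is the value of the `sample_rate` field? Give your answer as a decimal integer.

`sample_rate` follows `entries` (2 B), `capacity` (8 B), so it starts at offset 2 + 8 = 10 and occupies 8 bytes.
Bytes at offsets 10..17: E6 30 BB 29 EA 08 13 23.
In little-endian order the low byte comes first in memory.
Reassemble most-significant byte first: 23 13 08 EA 29 BB 30 E6 → 0x231308EA29BB30E6.
0x231308EA29BB30E6 = 2527373617700483302.

2527373617700483302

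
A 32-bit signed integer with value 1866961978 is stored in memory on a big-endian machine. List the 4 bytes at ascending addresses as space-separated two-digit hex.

6F 47 94 3A

1866961978 in hexadecimal, padded to 32 bits, is 0x6F47943A.
Split into bytes (most-significant first): 6F 47 94 3A.
Big-endian stores the most-significant byte at the lowest address.
So the memory order matches the most-significant-first order: 6F 47 94 3A.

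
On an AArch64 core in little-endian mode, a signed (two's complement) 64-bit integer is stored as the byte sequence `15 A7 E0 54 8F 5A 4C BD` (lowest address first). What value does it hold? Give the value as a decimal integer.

-4806367130660329707

Little-endian: lowest address holds the least-significant byte.
Reassemble most-significant byte first: BD 4C 5A 8F 54 E0 A7 15 → 0xBD4C5A8F54E0A715.
Top bit is set, so as a signed 64-bit value this is 0xBD4C5A8F54E0A715 − 2^64 = -4806367130660329707.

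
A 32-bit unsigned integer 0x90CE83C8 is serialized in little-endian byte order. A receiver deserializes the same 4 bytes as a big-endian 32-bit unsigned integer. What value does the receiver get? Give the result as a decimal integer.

Stored little-endian, the bytes at ascending addresses are C8 83 CE 90.
Read back as big-endian, the last byte is least significant, giving 0xC883CE90.
0xC883CE90 = 3364081296.

3364081296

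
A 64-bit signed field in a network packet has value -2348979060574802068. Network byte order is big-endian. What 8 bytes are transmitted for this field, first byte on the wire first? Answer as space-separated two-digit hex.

Two's complement of -2348979060574802068 in 64 bits: 2348979060574802068 = 0x209940029A645094; invert → 0xDF66BFFD659BAF6B; add 1 → 0xDF66BFFD659BAF6C.
Split into bytes (most-significant first): DF 66 BF FD 65 9B AF 6C.
Big-endian stores the most-significant byte at the lowest address.
So the memory order matches the most-significant-first order: DF 66 BF FD 65 9B AF 6C.

DF 66 BF FD 65 9B AF 6C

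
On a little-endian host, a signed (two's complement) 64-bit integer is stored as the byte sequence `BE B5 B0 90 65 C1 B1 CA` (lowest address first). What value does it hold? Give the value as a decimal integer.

Little-endian stores the least-significant byte at the lowest address.
Reassemble most-significant byte first: CA B1 C1 65 90 B0 B5 BE → 0xCAB1C16590B0B5BE.
Top bit is set, so as a signed 64-bit value this is 0xCAB1C16590B0B5BE − 2^64 = -3841076365206964802.

-3841076365206964802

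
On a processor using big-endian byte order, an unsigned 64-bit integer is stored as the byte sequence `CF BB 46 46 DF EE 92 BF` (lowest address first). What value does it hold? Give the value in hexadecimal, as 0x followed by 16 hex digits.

0xCFBB4646DFEE92BF

In big-endian order the high byte comes first in memory.
The bytes are already most-significant first: 0xCFBB4646DFEE92BF.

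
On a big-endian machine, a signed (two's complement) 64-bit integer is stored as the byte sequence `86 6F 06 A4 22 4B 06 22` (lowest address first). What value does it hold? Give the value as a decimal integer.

-8759775448192580062

Big-endian: lowest address holds the most-significant byte.
The bytes are already most-significant first: 0x866F06A4224B0622.
Top bit is set, so as a signed 64-bit value this is 0x866F06A4224B0622 − 2^64 = -8759775448192580062.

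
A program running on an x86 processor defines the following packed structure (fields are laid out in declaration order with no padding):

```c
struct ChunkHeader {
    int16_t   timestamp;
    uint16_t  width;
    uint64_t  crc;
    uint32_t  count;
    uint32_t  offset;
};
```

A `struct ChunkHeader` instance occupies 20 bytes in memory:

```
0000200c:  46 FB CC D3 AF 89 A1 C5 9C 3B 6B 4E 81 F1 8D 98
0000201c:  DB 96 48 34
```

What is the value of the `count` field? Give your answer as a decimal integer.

2559439233

`count` follows `timestamp` (2 B), `width` (2 B), `crc` (8 B), so it starts at offset 2 + 2 + 8 = 12 and occupies 4 bytes.
Bytes at offsets 12..15: 81 F1 8D 98.
Little-endian: lowest address holds the least-significant byte.
Reassemble most-significant byte first: 98 8D F1 81 → 0x988DF181.
0x988DF181 = 2559439233.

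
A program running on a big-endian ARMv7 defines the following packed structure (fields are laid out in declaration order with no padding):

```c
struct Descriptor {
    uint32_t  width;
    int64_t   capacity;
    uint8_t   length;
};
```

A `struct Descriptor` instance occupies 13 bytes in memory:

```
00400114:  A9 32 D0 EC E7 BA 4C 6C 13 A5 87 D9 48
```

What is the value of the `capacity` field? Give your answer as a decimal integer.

-1749001478210222119

`capacity` follows `width` (4 bytes), so it starts at byte offset 4 and occupies 8 bytes.
Bytes at offsets 4..11: E7 BA 4C 6C 13 A5 87 D9.
Big-endian: lowest address holds the most-significant byte.
The bytes are already most-significant first: 0xE7BA4C6C13A587D9.
Top bit is set, so as a signed 64-bit value this is 0xE7BA4C6C13A587D9 − 2^64 = -1749001478210222119.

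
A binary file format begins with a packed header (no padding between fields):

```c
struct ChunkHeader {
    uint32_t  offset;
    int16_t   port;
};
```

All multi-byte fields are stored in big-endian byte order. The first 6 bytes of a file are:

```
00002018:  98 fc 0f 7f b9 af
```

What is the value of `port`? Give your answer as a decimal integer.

`port` follows `offset` (4 bytes), so it starts at byte offset 4 and occupies 2 bytes.
Bytes at offsets 4..5: B9 AF.
Big-endian: lowest address holds the most-significant byte.
The bytes are already most-significant first: 0xB9AF.
Top bit is set, so as a signed 16-bit value this is 0xB9AF − 2^16 = -18001.

-18001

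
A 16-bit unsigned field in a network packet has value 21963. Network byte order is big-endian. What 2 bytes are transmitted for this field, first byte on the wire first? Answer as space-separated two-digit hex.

21963 in hexadecimal, padded to 16 bits, is 0x55CB.
Split into bytes (most-significant first): 55 CB.
Big-endian: lowest address holds the most-significant byte.
So the memory order matches the most-significant-first order: 55 CB.

55 CB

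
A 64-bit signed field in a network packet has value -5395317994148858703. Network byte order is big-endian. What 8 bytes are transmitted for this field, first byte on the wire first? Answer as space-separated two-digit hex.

Two's complement of -5395317994148858703 in 64 bits: 5395317994148858703 = 0x4AE005214B840B4F; invert → 0xB51FFADEB47BF4B0; add 1 → 0xB51FFADEB47BF4B1.
Split into bytes (most-significant first): B5 1F FA DE B4 7B F4 B1.
Big-endian: lowest address holds the most-significant byte.
So the memory order matches the most-significant-first order: B5 1F FA DE B4 7B F4 B1.

B5 1F FA DE B4 7B F4 B1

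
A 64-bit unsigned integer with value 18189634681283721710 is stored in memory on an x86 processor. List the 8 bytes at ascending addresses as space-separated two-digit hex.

EE B9 0A AC 5E 90 6E FC

18189634681283721710 in hexadecimal, padded to 64 bits, is 0xFC6E905EAC0AB9EE.
Split into bytes (most-significant first): FC 6E 90 5E AC 0A B9 EE.
Little-endian: lowest address holds the least-significant byte.
So at ascending addresses the bytes are EE B9 0A AC 5E 90 6E FC.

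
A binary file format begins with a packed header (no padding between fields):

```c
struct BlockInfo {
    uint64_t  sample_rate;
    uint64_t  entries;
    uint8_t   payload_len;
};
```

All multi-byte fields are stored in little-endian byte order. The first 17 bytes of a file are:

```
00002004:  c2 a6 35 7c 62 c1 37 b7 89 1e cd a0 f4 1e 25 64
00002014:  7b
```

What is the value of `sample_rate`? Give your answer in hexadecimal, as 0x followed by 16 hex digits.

`sample_rate` is the first field, at byte offset 0, occupying 8 bytes.
Bytes at offsets 0..7: C2 A6 35 7C 62 C1 37 B7.
Little-endian: lowest address holds the least-significant byte.
Reassemble most-significant byte first: B7 37 C1 62 7C 35 A6 C2 → 0xB737C1627C35A6C2.

0xB737C1627C35A6C2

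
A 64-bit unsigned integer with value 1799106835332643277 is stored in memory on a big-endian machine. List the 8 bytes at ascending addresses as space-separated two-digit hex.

1799106835332643277 in hexadecimal, padded to 64 bits, is 0x18F7B62278FAB9CD.
Split into bytes (most-significant first): 18 F7 B6 22 78 FA B9 CD.
Big-endian stores the most-significant byte at the lowest address.
So the memory order matches the most-significant-first order: 18 F7 B6 22 78 FA B9 CD.

18 F7 B6 22 78 FA B9 CD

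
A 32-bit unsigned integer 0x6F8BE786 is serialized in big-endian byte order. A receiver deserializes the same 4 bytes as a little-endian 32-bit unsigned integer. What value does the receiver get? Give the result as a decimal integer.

Stored big-endian, the bytes at ascending addresses are 6F 8B E7 86.
Read back as little-endian, the first byte is least significant, giving 0x86E78B6F.
0x86E78B6F = 2263321455.

2263321455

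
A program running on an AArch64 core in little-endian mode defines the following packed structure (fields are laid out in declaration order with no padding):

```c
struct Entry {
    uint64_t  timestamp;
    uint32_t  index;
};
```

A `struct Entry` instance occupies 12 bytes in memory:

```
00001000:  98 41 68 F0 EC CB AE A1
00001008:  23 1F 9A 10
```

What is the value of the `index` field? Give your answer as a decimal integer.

278535971

`index` follows `timestamp` (8 bytes), so it starts at byte offset 8 and occupies 4 bytes.
Bytes at offsets 8..11: 23 1F 9A 10.
Little-endian: lowest address holds the least-significant byte.
Reassemble most-significant byte first: 10 9A 1F 23 → 0x109A1F23.
0x109A1F23 = 278535971.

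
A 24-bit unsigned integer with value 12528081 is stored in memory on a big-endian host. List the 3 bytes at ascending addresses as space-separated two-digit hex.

BF 29 D1

12528081 in hexadecimal, padded to 24 bits, is 0xBF29D1.
Split into bytes (most-significant first): BF 29 D1.
In big-endian order the high byte comes first in memory.
So the memory order matches the most-significant-first order: BF 29 D1.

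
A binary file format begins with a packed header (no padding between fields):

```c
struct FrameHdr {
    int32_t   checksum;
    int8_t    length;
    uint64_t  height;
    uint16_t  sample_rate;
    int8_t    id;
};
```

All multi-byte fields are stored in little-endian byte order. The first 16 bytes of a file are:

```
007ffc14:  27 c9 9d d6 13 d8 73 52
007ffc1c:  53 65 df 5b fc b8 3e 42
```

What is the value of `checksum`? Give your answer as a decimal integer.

`checksum` is the first field, at byte offset 0, occupying 4 bytes.
Bytes at offsets 0..3: 27 C9 9D D6.
Little-endian stores the least-significant byte at the lowest address.
Reassemble most-significant byte first: D6 9D C9 27 → 0xD69DC927.
Top bit is set, so as a signed 32-bit value this is 0xD69DC927 − 2^32 = -694302425.

-694302425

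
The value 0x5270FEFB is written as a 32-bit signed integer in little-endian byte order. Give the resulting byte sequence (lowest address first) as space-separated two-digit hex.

FB FE 70 52

Split into bytes (most-significant first): 52 70 FE FB.
Little-endian stores the least-significant byte at the lowest address.
So at ascending addresses the bytes are FB FE 70 52.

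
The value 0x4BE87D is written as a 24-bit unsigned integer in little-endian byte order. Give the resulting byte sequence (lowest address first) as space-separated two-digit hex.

Split into bytes (most-significant first): 4B E8 7D.
Little-endian: lowest address holds the least-significant byte.
So at ascending addresses the bytes are 7D E8 4B.

7D E8 4B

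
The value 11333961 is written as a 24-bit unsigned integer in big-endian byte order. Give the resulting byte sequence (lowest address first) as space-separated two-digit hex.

AC F1 49

11333961 in hexadecimal, padded to 24 bits, is 0xACF149.
Split into bytes (most-significant first): AC F1 49.
Big-endian: lowest address holds the most-significant byte.
So the memory order matches the most-significant-first order: AC F1 49.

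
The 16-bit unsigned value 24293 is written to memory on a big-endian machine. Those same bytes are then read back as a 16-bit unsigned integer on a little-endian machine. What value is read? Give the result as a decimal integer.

24293 in 16-bit hexadecimal is 0x5EE5.
Stored big-endian, the bytes at ascending addresses are 5E E5.
Read back as little-endian, the first byte is least significant, giving 0xE55E.
0xE55E = 58718.

58718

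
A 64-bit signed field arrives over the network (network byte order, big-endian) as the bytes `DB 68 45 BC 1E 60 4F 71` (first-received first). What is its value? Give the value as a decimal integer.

-2636780907559628943

Big-endian: lowest address holds the most-significant byte.
The bytes are already most-significant first: 0xDB6845BC1E604F71.
Top bit is set, so as a signed 64-bit value this is 0xDB6845BC1E604F71 − 2^64 = -2636780907559628943.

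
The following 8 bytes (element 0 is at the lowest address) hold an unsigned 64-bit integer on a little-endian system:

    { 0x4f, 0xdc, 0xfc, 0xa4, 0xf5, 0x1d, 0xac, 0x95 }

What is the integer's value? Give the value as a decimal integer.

Little-endian stores the least-significant byte at the lowest address.
Reassemble most-significant byte first: 95 AC 1D F5 A4 FC DC 4F → 0x95AC1DF5A4FCDC4F.
0x95AC1DF5A4FCDC4F = 10785028148517723215.

10785028148517723215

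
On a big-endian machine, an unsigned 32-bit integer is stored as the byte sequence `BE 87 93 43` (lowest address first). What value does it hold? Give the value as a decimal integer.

Big-endian stores the most-significant byte at the lowest address.
The bytes are already most-significant first: 0xBE879343.
0xBE879343 = 3196556099.

3196556099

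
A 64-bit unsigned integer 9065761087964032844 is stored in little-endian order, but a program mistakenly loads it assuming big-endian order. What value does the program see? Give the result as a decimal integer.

5525819241339408509

9065761087964032844 in 64-bit hexadecimal is 0x7DD00DAD52A7AF4C.
Stored little-endian, the bytes at ascending addresses are 4C AF A7 52 AD 0D D0 7D.
Read back as big-endian, the last byte is least significant, giving 0x4CAFA752AD0DD07D.
0x4CAFA752AD0DD07D = 5525819241339408509.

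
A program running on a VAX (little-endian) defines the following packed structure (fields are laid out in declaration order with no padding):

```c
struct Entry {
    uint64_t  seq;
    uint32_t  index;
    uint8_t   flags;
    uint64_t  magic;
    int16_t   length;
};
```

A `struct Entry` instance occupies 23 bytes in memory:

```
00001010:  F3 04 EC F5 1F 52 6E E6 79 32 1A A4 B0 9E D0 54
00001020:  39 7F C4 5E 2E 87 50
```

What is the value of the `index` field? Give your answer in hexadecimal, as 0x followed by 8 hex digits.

`index` follows `seq` (8 bytes), so it starts at byte offset 8 and occupies 4 bytes.
Bytes at offsets 8..11: 79 32 1A A4.
Little-endian stores the least-significant byte at the lowest address.
Reassemble most-significant byte first: A4 1A 32 79 → 0xA41A3279.

0xA41A3279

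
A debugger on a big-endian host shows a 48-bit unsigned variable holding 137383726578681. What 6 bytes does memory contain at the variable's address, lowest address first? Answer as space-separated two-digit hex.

7C F3 24 38 7B F9

137383726578681 in hexadecimal, padded to 48 bits, is 0x7CF324387BF9.
Split into bytes (most-significant first): 7C F3 24 38 7B F9.
Big-endian: lowest address holds the most-significant byte.
So the memory order matches the most-significant-first order: 7C F3 24 38 7B F9.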